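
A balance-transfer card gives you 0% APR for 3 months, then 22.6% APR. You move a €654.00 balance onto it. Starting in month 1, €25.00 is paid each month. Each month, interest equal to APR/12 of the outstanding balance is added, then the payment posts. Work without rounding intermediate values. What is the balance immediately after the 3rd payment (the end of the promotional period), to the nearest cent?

€579.00

Promo months 1–3 at r₀ = 0%/12 = 0; months 4+ at r₁ = 22.6%/12 = 0.0188333.
After month 3 (no interest yet): B = €654.00 − 3·€25.00 = €579.00.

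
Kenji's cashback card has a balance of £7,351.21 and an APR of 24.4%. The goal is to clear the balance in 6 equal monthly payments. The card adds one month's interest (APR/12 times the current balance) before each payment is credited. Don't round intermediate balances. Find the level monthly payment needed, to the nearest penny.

Monthly rate r = 24.4%/12 = 2.03333% = 0.0203333.
Level-payment amortization: P = B₀·r / (1 − (1+r)^(−n)) = 7351.21·0.0203333 / (1 − 1.02033^(−6)).
Denominator 1 − (1+r)^(−6) = 0.113767748.
P = 149.475 / 0.113767748 ≈ 1313.86.

£1,313.86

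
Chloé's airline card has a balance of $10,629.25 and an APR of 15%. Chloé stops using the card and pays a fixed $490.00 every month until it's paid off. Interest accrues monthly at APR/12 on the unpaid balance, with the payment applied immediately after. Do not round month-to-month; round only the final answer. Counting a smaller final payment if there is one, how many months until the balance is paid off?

26 payments

Monthly rate r = 15%/12 = 1.25% = 0.0125.
Recurrence: B ← B·(1+r) − $490.00.
Month 1: interest $132.87; balance after payment $10,272.12.
Month 2: interest $128.40; balance after payment $9,910.52.
Closed form: n = −ln(1 − rB₀/P)/ln(1+r) = −ln(0.72885)/ln(1.0125) ≈ 25.461, so the balance reaches zero during payment 26.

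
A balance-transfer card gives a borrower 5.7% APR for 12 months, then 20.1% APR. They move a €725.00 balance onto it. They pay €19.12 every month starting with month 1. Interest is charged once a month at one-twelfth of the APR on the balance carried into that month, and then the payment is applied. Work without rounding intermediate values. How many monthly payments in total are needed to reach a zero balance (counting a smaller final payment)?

Promo months 1–12 at r₀ = 5.7%/12 = 0.00475; months 13+ at r₁ = 20.1%/12 = 0.01675.
After month 12: iterate B ← B·(1+r₀) − €19.12 for 12 months → €531.89.
Then at r₁ with €19.12/mo: n₂ = −ln(1 − r₁·B/P)/ln(1+r₁) ≈ 37.76 → 38 more payments.

50 months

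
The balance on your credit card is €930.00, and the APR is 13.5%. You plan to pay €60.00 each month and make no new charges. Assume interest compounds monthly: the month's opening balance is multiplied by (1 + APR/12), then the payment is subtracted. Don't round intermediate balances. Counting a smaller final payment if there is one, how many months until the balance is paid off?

18 months

Monthly rate r = 13.5%/12 = 1.125% = 0.01125.
Recurrence: B ← B·(1+r) − €60.00.
Month 1: interest €10.46; balance after payment €880.46.
Month 2: interest €9.91; balance after payment €830.37.
Closed form: n = −ln(1 − rB₀/P)/ln(1+r) = −ln(0.82563)/ln(1.01125) ≈ 17.128, so the balance reaches zero during payment 18.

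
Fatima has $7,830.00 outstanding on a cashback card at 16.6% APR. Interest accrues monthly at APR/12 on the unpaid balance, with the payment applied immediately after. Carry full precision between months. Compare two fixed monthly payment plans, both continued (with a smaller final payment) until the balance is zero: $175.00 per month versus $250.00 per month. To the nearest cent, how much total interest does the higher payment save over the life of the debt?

Monthly rate r = 16.6%/12 = 1.38333% = 0.0138333.
At $175.00/mo: n = ⌈−ln(1 − rB₀/P)/ln(1+r)⌉ = 71 payments (last $39.81); total interest = total paid − $7,830.00 = $4,459.81.
At $250.00/mo: 42 payments (last $83.63); total interest $2,503.63.
Interest saved = $4,459.81 − $2,503.63 = $1,956.18.

$1,956.18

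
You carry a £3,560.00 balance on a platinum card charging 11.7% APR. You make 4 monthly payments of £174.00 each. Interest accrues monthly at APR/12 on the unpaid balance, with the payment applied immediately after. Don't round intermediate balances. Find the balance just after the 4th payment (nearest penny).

£2,994.64

Monthly rate r = 11.7%/12 = 0.975% = 0.00975.
Each month: B ← B·(1+r) − £174.00.
Month 1: interest £34.71; balance after payment £3,420.71.
Month 2: interest £33.35; balance after payment £3,280.06.
Month 3: interest £31.98; balance after payment £3,138.04.
Month 4: interest £30.60; balance after payment £2,994.64.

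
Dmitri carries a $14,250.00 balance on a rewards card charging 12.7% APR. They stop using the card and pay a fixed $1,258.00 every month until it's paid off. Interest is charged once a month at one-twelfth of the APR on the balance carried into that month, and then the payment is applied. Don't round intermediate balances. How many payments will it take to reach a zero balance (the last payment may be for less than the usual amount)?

Monthly rate r = 12.7%/12 = 1.05833% = 0.0105833.
Recurrence: B ← B·(1+r) − $1,258.00.
Month 1: interest $150.81; balance after payment $13,142.81.
Month 2: interest $139.09; balance after payment $12,023.91.
Closed form: n = −ln(1 − rB₀/P)/ln(1+r) = −ln(0.88012)/ln(1.01058) ≈ 12.130, so the balance reaches zero during payment 13.

13 payments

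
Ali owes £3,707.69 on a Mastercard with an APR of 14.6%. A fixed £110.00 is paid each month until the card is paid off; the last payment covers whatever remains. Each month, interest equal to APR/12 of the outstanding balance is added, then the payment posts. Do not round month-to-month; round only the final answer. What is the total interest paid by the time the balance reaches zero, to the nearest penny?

£1,093.24

Monthly rate r = 14.6%/12 = 1.21667% = 0.0121667.
Payoff takes n = ⌈−ln(1 − rB₀/P)/ln(1+r)⌉ = ⌈43.643⌉ = 44 payments; the last is £70.93.
Total paid = 43·£110.00 + £70.93 = £4,800.93.
Total interest = total paid − principal = £4,800.93 − £3,707.69 = £1,093.24.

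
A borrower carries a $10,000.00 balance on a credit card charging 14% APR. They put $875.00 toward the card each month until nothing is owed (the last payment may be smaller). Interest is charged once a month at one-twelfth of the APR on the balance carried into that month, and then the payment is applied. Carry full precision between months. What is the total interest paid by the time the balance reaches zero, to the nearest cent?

$796.18

Monthly rate r = 14%/12 = 1.16667% = 0.0116667.
Payoff takes n = ⌈−ln(1 − rB₀/P)/ln(1+r)⌉ = ⌈12.337⌉ = 13 payments; the last is $296.18.
Total paid = 12·$875.00 + $296.18 = $10,796.18.
Total interest = total paid − principal = $10,796.18 − $10,000.00 = $796.18.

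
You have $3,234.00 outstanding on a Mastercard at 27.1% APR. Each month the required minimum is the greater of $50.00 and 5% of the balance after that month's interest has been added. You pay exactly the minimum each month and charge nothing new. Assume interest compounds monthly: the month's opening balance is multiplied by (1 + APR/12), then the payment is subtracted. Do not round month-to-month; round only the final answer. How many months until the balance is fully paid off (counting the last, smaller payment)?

Monthly rate r = 27.1%/12 = 2.25833% = 0.0225833.
While 5% of the post-interest balance exceeds $50.00, each month B ← (B·(1+r))·(1 − 0.05), i.e. B shrinks by the factor (1+r)·0.95 = 0.97145.
This holds for months 1–42. Entering month 43 the balance is $958.25; 5% of the post-interest balance is now below $50.00, so the flat $50.00 minimum applies from here.
From month 43 a fixed $50.00 at rate r clears $958.25 in 26 more payments. Total: 42 + 26 = 68 months.

68 months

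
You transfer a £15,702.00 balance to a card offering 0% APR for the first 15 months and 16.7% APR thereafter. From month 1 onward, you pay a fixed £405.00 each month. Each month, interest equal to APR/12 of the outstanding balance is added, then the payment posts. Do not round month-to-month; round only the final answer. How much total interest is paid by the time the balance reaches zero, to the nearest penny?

£2,143.89

Promo months 1–15 at r₀ = 0%/12 = 0; months 16+ at r₁ = 16.7%/12 = 0.0139167.
After month 15 (no interest yet): B = £15,702.00 − 15·£405.00 = £9,627.00.
Then at r₁ with £405.00/mo: n₂ = −ln(1 − r₁·B/P)/ln(1+r₁) ≈ 29.06 → 30 more payments.
Total paid = 44·£405.00 + £25.89 = £17,845.89; interest = £17,845.89 − £15,702.00 = £2,143.89.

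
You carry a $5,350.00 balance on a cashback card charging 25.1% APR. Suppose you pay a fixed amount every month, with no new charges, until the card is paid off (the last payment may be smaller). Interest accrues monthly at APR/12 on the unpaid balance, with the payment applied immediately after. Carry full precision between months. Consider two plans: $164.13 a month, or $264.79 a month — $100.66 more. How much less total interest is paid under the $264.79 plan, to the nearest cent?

$2,053.10

Monthly rate r = 25.1%/12 = 2.09167% = 0.0209167.
At $164.13/mo: n = ⌈−ln(1 − rB₀/P)/ln(1+r)⌉ = 56 payments (last $52.15); total interest = total paid − $5,350.00 = $3,729.30.
At $264.79/mo: 27 payments (last $141.66); total interest $1,676.20.
Interest saved = $3,729.30 − $1,676.20 = $2,053.10.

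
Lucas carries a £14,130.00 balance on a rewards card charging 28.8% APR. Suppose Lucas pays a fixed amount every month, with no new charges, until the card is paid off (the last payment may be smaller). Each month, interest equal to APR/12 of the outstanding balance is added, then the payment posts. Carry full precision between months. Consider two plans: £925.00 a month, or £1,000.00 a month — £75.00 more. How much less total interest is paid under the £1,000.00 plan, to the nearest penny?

£346.78

Monthly rate r = 28.8%/12 = 2.4% = 0.024.
At £925.00/mo: n = ⌈−ln(1 − rB₀/P)/ln(1+r)⌉ = 20 payments (last £238.63); total interest = total paid − £14,130.00 = £3,683.63.
At £1,000.00/mo: 18 payments (last £466.85); total interest £3,336.85.
Interest saved = £3,683.63 − £3,336.85 = £346.78.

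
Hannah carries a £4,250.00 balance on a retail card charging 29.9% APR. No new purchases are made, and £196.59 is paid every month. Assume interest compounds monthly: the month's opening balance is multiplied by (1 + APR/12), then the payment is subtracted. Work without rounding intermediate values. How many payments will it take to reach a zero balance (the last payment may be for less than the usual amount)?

Monthly rate r = 29.9%/12 = 2.49167% = 0.0249167.
Recurrence: B ← B·(1+r) − £196.59.
Month 1: interest £105.90; balance after payment £4,159.31.
Month 2: interest £103.64; balance after payment £4,066.35.
Closed form: n = −ln(1 − rB₀/P)/ln(1+r) = −ln(0.46134)/ln(1.02492) ≈ 31.434, so the balance reaches zero during payment 32.

32 payments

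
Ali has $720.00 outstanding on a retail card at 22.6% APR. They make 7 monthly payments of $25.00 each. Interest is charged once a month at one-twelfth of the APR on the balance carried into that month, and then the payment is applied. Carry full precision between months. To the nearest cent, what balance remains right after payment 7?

Monthly rate r = 22.6%/12 = 1.88333% = 0.0188333.
Each month: B ← B·(1+r) − $25.00.
Month 1: interest $13.56; balance after payment $708.56.
Month 2: interest $13.34; balance after payment $696.90.
Month 3: interest $13.13; balance after payment $685.03.
Month 4: interest $12.90; balance after payment $672.93.
Month 5: interest $12.67; balance after payment $660.60.
Month 6: interest $12.44; balance after payment $648.05.
Month 7: interest $12.20; balance after payment $635.25.

$635.25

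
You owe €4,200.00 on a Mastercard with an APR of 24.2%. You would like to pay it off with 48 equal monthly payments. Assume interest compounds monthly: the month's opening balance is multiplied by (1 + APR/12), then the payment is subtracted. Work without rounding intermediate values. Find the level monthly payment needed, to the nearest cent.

€137.39

Monthly rate r = 24.2%/12 = 2.01667% = 0.0201667.
Level-payment amortization: P = B₀·r / (1 − (1+r)^(−n)) = 4200.00·0.0201667 / (1 − 1.02017^(−48)).
Denominator 1 − (1+r)^(−48) = 0.616481955.
P = 84.7 / 0.616481955 ≈ 137.39.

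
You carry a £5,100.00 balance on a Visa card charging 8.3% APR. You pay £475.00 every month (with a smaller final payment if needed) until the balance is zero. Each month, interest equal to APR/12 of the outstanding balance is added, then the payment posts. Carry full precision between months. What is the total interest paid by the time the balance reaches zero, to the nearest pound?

Monthly rate r = 8.3%/12 = 0.691667% = 0.00691667.
Payoff takes n = ⌈−ln(1 − rB₀/P)/ln(1+r)⌉ = ⌈11.195⌉ = 12 payments; the last is £92.86.
Total paid = 11·£475.00 + £92.86 = £5,317.86.
Total interest = total paid − principal = £5,317.86 − £5,100.00 = £217.86.

£218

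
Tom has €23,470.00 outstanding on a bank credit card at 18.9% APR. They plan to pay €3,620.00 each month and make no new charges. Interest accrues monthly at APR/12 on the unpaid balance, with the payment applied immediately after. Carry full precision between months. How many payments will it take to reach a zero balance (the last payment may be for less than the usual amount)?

7 payments

Monthly rate r = 18.9%/12 = 1.575% = 0.01575.
Recurrence: B ← B·(1+r) − €3,620.00.
Month 1: interest €369.65; balance after payment €20,219.65.
Month 2: interest €318.46; balance after payment €16,918.11.
Closed form: n = −ln(1 − rB₀/P)/ln(1+r) = −ln(0.89789)/ln(1.01575) ≈ 6.893, so the balance reaches zero during payment 7.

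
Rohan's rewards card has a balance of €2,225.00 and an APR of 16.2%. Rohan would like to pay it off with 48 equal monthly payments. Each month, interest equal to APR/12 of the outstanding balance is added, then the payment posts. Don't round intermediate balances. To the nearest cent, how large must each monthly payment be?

€63.29

Monthly rate r = 16.2%/12 = 1.35% = 0.0135.
Level-payment amortization: P = B₀·r / (1 − (1+r)^(−n)) = 2225.00·0.0135 / (1 − 1.0135^(−48)).
Denominator 1 − (1+r)^(−48) = 0.474636551.
P = 30.0375 / 0.474636551 ≈ 63.29.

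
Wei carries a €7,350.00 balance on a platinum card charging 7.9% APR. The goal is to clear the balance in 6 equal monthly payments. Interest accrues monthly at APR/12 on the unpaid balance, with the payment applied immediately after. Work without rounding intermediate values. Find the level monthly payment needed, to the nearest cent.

Monthly rate r = 7.9%/12 = 0.658333% = 0.00658333.
Level-payment amortization: P = B₀·r / (1 − (1+r)^(−n)) = 7350.00·0.00658333 / (1 − 1.00658^(−6)).
Denominator 1 − (1+r)^(−6) = 0.0386055987.
P = 48.3875 / 0.0386055987 ≈ 1253.38.

€1,253.38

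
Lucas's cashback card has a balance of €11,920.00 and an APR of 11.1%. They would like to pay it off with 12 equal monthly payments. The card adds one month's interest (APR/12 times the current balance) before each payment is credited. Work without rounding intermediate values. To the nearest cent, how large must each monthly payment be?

€1,054.07

Monthly rate r = 11.1%/12 = 0.925% = 0.00925.
Level-payment amortization: P = B₀·r / (1 − (1+r)^(−n)) = 11920.00·0.00925 / (1 − 1.00925^(−12)).
Denominator 1 − (1+r)^(−12) = 0.104604509.
P = 110.26 / 0.104604509 ≈ 1054.07.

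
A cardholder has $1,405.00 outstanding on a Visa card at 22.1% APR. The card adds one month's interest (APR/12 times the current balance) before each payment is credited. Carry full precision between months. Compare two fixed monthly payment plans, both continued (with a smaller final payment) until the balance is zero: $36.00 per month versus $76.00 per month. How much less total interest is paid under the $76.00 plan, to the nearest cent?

Monthly rate r = 22.1%/12 = 1.84167% = 0.0184167.
At $36.00/mo: n = ⌈−ln(1 − rB₀/P)/ln(1+r)⌉ = 70 payments (last $18.55); total interest = total paid − $1,405.00 = $1,097.55.
At $76.00/mo: 23 payments (last $61.50); total interest $328.50.
Interest saved = $1,097.55 − $328.50 = $769.05.

$769.05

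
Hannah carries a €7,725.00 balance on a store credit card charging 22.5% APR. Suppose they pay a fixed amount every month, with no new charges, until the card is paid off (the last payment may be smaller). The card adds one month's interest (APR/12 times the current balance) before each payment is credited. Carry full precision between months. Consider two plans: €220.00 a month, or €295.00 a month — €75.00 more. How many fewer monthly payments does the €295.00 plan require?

21 fewer payments

Monthly rate r = 22.5%/12 = 1.875% = 0.01875.
At €220.00/mo: n = ⌈−ln(1 − rB₀/P)/ln(1+r)⌉ = 58 payments (last €180.37); total interest = total paid − €7,725.00 = €4,995.37.
At €295.00/mo: 37 payments (last €104.63); total interest €2,999.63.
Payments saved = 58 − 37 = 21.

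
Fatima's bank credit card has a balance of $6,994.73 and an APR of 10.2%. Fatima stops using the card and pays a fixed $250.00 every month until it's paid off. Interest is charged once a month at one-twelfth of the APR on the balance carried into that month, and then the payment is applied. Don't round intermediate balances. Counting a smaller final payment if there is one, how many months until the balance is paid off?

Monthly rate r = 10.2%/12 = 0.85% = 0.0085.
Recurrence: B ← B·(1+r) − $250.00.
Month 1: interest $59.46; balance after payment $6,804.19.
Month 2: interest $57.84; balance after payment $6,612.02.
Closed form: n = −ln(1 − rB₀/P)/ln(1+r) = −ln(0.76218)/ln(1.0085) ≈ 32.085, so the balance reaches zero during payment 33.

33 payments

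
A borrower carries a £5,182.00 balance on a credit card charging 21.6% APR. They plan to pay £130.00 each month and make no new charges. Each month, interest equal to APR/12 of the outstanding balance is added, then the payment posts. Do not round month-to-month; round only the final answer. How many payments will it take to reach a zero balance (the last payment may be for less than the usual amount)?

Monthly rate r = 21.6%/12 = 1.8% = 0.018.
Recurrence: B ← B·(1+r) − £130.00.
Month 1: interest £93.28; balance after payment £5,145.28.
Month 2: interest £92.61; balance after payment £5,107.89.
Closed form: n = −ln(1 − rB₀/P)/ln(1+r) = −ln(0.28249)/ln(1.018) ≈ 70.858, so the balance reaches zero during payment 71.

71 months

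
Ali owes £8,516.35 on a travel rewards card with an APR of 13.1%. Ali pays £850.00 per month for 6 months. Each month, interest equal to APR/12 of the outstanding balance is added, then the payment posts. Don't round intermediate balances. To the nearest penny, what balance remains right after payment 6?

£3,848.39

Monthly rate r = 13.1%/12 = 1.09167% = 0.0109167.
Each month: B ← B·(1+r) − £850.00.
Month 1: interest £92.97; balance after payment £7,759.32.
Month 2: interest £84.71; balance after payment £6,994.03.
Month 3: interest £76.35; balance after payment £6,220.38.
Month 4: interest £67.91; balance after payment £5,438.28.
Month 5: interest £59.37; balance after payment £4,647.65.
Month 6: interest £50.74; balance after payment £3,848.39.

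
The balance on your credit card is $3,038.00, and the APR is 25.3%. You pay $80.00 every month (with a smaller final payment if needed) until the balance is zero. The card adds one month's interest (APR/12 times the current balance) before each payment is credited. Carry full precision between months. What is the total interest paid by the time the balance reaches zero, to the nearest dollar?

$3,146

Monthly rate r = 25.3%/12 = 2.10833% = 0.0210833.
Payoff takes n = ⌈−ln(1 − rB₀/P)/ln(1+r)⌉ = ⌈77.292⌉ = 78 payments; the last is $23.57.
Total paid = 77·$80.00 + $23.57 = $6,183.57.
Total interest = total paid − principal = $6,183.57 − $3,038.00 = $3,145.57.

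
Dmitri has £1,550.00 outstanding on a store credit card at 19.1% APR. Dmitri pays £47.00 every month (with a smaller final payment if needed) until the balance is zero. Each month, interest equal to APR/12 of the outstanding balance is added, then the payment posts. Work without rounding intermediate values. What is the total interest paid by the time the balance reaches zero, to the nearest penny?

Monthly rate r = 19.1%/12 = 1.59167% = 0.0159167.
Payoff takes n = ⌈−ln(1 − rB₀/P)/ln(1+r)⌉ = ⌈47.131⌉ = 48 payments; the last is £6.18.
Total paid = 47·£47.00 + £6.18 = £2,215.18.
Total interest = total paid − principal = £2,215.18 − £1,550.00 = £665.18.

£665.18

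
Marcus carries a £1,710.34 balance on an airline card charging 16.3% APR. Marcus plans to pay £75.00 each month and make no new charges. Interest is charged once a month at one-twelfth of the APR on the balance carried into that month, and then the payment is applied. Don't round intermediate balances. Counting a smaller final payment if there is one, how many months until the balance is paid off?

28 months

Monthly rate r = 16.3%/12 = 1.35833% = 0.0135833.
Recurrence: B ← B·(1+r) − £75.00.
Month 1: interest £23.23; balance after payment £1,658.57.
Month 2: interest £22.53; balance after payment £1,606.10.
Closed form: n = −ln(1 − rB₀/P)/ln(1+r) = −ln(0.69024)/ln(1.01358) ≈ 27.477, so the balance reaches zero during payment 28.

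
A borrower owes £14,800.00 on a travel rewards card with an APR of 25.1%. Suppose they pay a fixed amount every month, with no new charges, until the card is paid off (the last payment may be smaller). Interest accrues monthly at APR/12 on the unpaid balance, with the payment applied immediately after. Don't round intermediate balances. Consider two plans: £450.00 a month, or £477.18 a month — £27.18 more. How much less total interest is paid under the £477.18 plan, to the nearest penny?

Monthly rate r = 25.1%/12 = 2.09167% = 0.0209167.
At £450.00/mo: n = ⌈−ln(1 − rB₀/P)/ln(1+r)⌉ = 57 payments (last £115.30); total interest = total paid − £14,800.00 = £10,515.30.
At £477.18/mo: 51 payments (last £259.13); total interest £9,318.13.
Interest saved = £10,515.30 − £9,318.13 = £1,197.17.

£1,197.17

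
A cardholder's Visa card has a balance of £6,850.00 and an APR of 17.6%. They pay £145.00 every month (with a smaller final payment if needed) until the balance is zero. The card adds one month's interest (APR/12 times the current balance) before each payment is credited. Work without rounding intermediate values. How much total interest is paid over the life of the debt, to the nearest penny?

£4,906.26

Monthly rate r = 17.6%/12 = 1.46667% = 0.0146667.
Payoff takes n = ⌈−ln(1 − rB₀/P)/ln(1+r)⌉ = ⌈81.077⌉ = 82 payments; the last is £11.26.
Total paid = 81·£145.00 + £11.26 = £11,756.26.
Total interest = total paid − principal = £11,756.26 − £6,850.00 = £4,906.26.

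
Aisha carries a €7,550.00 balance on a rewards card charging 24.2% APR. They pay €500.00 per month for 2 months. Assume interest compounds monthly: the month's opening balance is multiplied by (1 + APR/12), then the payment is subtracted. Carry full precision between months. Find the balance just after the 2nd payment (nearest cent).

Monthly rate r = 24.2%/12 = 2.01667% = 0.0201667.
Each month: B ← B·(1+r) − €500.00.
Month 1: interest €152.26; balance after payment €7,202.26.
Month 2: interest €145.25; balance after payment €6,847.50.

€6,847.50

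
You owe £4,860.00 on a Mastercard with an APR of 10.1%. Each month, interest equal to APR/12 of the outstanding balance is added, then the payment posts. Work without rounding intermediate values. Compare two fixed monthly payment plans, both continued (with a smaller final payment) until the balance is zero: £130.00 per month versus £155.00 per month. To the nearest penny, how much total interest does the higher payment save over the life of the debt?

£194.00

Monthly rate r = 10.1%/12 = 0.841667% = 0.00841667.
At £130.00/mo: n = ⌈−ln(1 − rB₀/P)/ln(1+r)⌉ = 46 payments (last £10.37); total interest = total paid − £4,860.00 = £1,000.37.
At £155.00/mo: 37 payments (last £86.37); total interest £806.37.
Interest saved = £1,000.37 − £806.37 = £194.00.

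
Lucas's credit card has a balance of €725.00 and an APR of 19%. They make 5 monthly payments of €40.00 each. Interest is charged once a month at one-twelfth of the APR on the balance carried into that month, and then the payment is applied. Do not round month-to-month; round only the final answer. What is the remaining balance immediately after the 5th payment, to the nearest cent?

€577.81

Monthly rate r = 19%/12 = 1.58333% = 0.0158333.
Each month: B ← B·(1+r) − €40.00.
Month 1: interest €11.48; balance after payment €696.48.
Month 2: interest €11.03; balance after payment €667.51.
Month 3: interest €10.57; balance after payment €638.08.
Month 4: interest €10.10; balance after payment €608.18.
Month 5: interest €9.63; balance after payment €577.81.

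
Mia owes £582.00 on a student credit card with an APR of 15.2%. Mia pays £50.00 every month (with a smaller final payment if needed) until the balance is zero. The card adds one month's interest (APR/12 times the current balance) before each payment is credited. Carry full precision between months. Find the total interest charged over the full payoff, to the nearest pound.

Monthly rate r = 15.2%/12 = 1.26667% = 0.0126667.
Payoff takes n = ⌈−ln(1 − rB₀/P)/ln(1+r)⌉ = ⌈12.673⌉ = 13 payments; the last is £33.70.
Total paid = 12·£50.00 + £33.70 = £633.70.
Total interest = total paid − principal = £633.70 − £582.00 = £51.70.

£52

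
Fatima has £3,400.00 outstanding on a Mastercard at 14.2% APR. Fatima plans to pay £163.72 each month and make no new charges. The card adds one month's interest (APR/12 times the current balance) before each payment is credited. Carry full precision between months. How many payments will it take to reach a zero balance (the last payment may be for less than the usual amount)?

24 months

Monthly rate r = 14.2%/12 = 1.18333% = 0.0118333.
Recurrence: B ← B·(1+r) − £163.72.
Month 1: interest £40.23; balance after payment £3,276.51.
Month 2: interest £38.77; balance after payment £3,151.57.
Closed form: n = −ln(1 − rB₀/P)/ln(1+r) = −ln(0.75426)/ln(1.01183) ≈ 23.974, so the balance reaches zero during payment 24.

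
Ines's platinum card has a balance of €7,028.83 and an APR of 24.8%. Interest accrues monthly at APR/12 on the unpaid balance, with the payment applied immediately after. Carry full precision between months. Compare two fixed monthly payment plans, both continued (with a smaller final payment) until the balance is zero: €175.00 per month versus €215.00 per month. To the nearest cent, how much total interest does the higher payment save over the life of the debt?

Monthly rate r = 24.8%/12 = 2.06667% = 0.0206667.
At €175.00/mo: n = ⌈−ln(1 − rB₀/P)/ln(1+r)⌉ = 87 payments (last €112.99); total interest = total paid − €7,028.83 = €8,134.16.
At €215.00/mo: 56 payments (last €8.69); total interest €4,804.86.
Interest saved = €8,134.16 − €4,804.86 = €3,329.30.

€3,329.30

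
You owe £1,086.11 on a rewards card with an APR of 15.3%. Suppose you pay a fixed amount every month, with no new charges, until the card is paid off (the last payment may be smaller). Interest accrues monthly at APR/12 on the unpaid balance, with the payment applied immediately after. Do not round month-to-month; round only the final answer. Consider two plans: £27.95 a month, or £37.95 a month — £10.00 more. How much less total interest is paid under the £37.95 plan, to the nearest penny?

Monthly rate r = 15.3%/12 = 1.275% = 0.01275.
At £27.95/mo: n = ⌈−ln(1 − rB₀/P)/ln(1+r)⌉ = 54 payments (last £27.83); total interest = total paid − £1,086.11 = £423.07.
At £37.95/mo: 36 payments (last £31.61); total interest £273.75.
Interest saved = £423.07 − £273.75 = £149.32.

£149.32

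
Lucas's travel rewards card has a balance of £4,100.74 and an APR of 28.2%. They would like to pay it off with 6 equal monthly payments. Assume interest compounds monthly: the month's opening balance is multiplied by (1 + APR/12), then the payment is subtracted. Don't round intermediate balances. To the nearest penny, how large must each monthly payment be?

Monthly rate r = 28.2%/12 = 2.35% = 0.0235.
Level-payment amortization: P = B₀·r / (1 − (1+r)^(−n)) = 4100.74·0.0235 / (1 − 1.0235^(−6)).
Denominator 1 − (1+r)^(−6) = 0.130092815.
P = 96.3674 / 0.130092815 ≈ 740.76.

£740.76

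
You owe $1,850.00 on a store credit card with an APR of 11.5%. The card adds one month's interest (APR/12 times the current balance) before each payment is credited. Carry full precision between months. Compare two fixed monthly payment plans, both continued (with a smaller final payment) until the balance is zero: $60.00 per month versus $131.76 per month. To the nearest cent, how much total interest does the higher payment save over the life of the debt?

Monthly rate r = 11.5%/12 = 0.958333% = 0.00958333.
At $60.00/mo: n = ⌈−ln(1 − rB₀/P)/ln(1+r)⌉ = 37 payments (last $43.40); total interest = total paid − $1,850.00 = $353.40.
At $131.76/mo: 16 payments (last $20.08); total interest $146.48.
Interest saved = $353.40 − $146.48 = $206.92.

$206.92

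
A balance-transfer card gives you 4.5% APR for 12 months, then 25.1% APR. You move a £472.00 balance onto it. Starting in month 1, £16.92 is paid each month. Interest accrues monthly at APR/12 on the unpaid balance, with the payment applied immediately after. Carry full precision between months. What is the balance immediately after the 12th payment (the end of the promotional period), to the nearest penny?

Promo months 1–12 at r₀ = 4.5%/12 = 0.00375; months 13+ at r₁ = 25.1%/12 = 0.0209167.
After month 12: iterate B ← B·(1+r₀) − £16.92 for 12 months → £286.40.

£286.40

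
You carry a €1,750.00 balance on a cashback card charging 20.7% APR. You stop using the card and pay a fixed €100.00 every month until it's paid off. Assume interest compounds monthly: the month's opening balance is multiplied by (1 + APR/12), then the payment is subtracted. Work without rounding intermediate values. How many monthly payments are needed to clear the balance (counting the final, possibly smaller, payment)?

Monthly rate r = 20.7%/12 = 1.725% = 0.01725.
Recurrence: B ← B·(1+r) − €100.00.
Month 1: interest €30.19; balance after payment €1,680.19.
Month 2: interest €28.98; balance after payment €1,609.17.
Closed form: n = −ln(1 − rB₀/P)/ln(1+r) = −ln(0.69813)/ln(1.01725) ≈ 21.011, so the balance reaches zero during payment 22.

22 months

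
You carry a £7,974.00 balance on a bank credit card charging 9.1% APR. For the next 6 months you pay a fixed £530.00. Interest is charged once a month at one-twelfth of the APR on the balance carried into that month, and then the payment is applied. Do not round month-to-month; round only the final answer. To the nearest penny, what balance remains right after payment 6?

£5,102.86

Monthly rate r = 9.1%/12 = 0.758333% = 0.00758333.
Each month: B ← B·(1+r) − £530.00.
Month 1: interest £60.47; balance after payment £7,504.47.
Month 2: interest £56.91; balance after payment £7,031.38.
Month 3: interest £53.32; balance after payment £6,554.70.
Month 4: interest £49.71; balance after payment £6,074.41.
Month 5: interest £46.06; balance after payment £5,590.47.
Month 6: interest £42.39; balance after payment £5,102.86.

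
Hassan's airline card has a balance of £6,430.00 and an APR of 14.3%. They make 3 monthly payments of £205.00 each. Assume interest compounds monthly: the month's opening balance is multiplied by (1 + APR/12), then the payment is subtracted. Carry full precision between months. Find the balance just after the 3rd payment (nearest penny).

£6,040.26

Monthly rate r = 14.3%/12 = 1.19167% = 0.0119167.
Each month: B ← B·(1+r) − £205.00.
Month 1: interest £76.62; balance after payment £6,301.62.
Month 2: interest £75.09; balance after payment £6,171.72.
Month 3: interest £73.55; balance after payment £6,040.26.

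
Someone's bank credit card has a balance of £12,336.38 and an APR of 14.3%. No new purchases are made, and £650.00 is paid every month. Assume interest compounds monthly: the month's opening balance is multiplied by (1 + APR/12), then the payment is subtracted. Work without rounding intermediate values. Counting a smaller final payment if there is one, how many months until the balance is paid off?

22 months

Monthly rate r = 14.3%/12 = 1.19167% = 0.0119167.
Recurrence: B ← B·(1+r) − £650.00.
Month 1: interest £147.01; balance after payment £11,833.39.
Month 2: interest £141.01; balance after payment £11,324.40.
Closed form: n = −ln(1 − rB₀/P)/ln(1+r) = −ln(0.77383)/ln(1.01192) ≈ 21.644, so the balance reaches zero during payment 22.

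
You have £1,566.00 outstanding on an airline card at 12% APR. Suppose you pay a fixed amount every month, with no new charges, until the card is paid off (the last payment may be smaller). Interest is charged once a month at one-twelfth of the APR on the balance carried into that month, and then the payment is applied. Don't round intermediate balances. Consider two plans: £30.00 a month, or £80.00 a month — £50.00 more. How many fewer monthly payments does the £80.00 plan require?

Monthly rate r = 12%/12 = 1% = 0.01.
At £30.00/mo: n = ⌈−ln(1 − rB₀/P)/ln(1+r)⌉ = 75 payments (last £5.51); total interest = total paid − £1,566.00 = £659.51.
At £80.00/mo: 22 payments (last £71.50); total interest £185.50.
Payments saved = 75 − 22 = 53.

53 fewer payments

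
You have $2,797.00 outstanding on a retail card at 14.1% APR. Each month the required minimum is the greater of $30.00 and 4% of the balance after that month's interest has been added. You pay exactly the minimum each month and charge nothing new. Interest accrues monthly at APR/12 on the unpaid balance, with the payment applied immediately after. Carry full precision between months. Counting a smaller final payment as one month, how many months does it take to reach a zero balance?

Monthly rate r = 14.1%/12 = 1.175% = 0.01175.
While 4% of the post-interest balance exceeds $30.00, each month B ← (B·(1+r))·(1 − 0.04), i.e. B shrinks by the factor (1+r)·0.96 = 0.97128.
This holds for months 1–46. Entering month 47 the balance is $732.04; 4% of the post-interest balance is now below $30.00, so the flat $30.00 minimum applies from here.
From month 47 a fixed $30.00 at rate r clears $732.04 in 29 more payments. Total: 46 + 29 = 75 months.

75 months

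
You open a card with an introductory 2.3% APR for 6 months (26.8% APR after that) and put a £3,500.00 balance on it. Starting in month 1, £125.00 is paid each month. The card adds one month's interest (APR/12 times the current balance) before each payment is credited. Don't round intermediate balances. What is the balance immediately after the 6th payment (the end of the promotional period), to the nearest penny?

Promo months 1–6 at r₀ = 2.3%/12 = 0.00191667; months 7+ at r₁ = 26.8%/12 = 0.0223333.
After month 6: iterate B ← B·(1+r₀) − £125.00 for 6 months → £2,786.84.

£2,786.84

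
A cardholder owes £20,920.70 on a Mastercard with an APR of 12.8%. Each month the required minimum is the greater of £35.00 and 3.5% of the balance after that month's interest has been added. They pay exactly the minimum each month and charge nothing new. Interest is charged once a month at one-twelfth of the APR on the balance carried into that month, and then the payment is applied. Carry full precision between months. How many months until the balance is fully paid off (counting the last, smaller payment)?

Monthly rate r = 12.8%/12 = 1.06667% = 0.0106667.
While 3.5% of the post-interest balance exceeds £35.00, each month B ← (B·(1+r))·(1 − 0.035), i.e. B shrinks by the factor (1+r)·0.965 = 0.97529.
This holds for months 1–122. Entering month 123 the balance is £988.73; 3.5% of the post-interest balance is now below £35.00, so the flat £35.00 minimum applies from here.
From month 123 a fixed £35.00 at rate r clears £988.73 in 34 more payments. Total: 122 + 34 = 156 months.

156 months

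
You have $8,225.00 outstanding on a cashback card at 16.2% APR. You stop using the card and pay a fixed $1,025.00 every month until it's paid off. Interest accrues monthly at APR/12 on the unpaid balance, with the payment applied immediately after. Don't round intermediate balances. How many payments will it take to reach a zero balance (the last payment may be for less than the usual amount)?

9 payments

Monthly rate r = 16.2%/12 = 1.35% = 0.0135.
Recurrence: B ← B·(1+r) − $1,025.00.
Month 1: interest $111.04; balance after payment $7,311.04.
Month 2: interest $98.70; balance after payment $6,384.74.
Closed form: n = −ln(1 − rB₀/P)/ln(1+r) = −ln(0.89167)/ln(1.0135) ≈ 8.550, so the balance reaches zero during payment 9.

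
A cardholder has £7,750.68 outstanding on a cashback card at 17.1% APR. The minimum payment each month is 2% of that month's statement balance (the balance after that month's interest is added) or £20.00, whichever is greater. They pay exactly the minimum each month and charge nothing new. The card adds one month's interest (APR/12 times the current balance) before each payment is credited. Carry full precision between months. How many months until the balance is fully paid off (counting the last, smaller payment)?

Monthly rate r = 17.1%/12 = 1.425% = 0.01425.
While 2% of the post-interest balance exceeds £20.00, each month B ← (B·(1+r))·(1 − 0.02), i.e. B shrinks by the factor (1+r)·0.98 = 0.99397.
This holds for months 1–341. Entering month 342 the balance is £983.74; 2% of the post-interest balance is now below £20.00, so the flat £20.00 minimum applies from here.
From month 342 a fixed £20.00 at rate r clears £983.74 in 86 more payments. Total: 341 + 86 = 427 months.

427 months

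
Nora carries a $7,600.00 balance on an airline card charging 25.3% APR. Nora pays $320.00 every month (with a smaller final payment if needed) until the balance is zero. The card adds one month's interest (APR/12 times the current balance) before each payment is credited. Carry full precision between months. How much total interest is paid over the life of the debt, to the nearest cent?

Monthly rate r = 25.3%/12 = 2.10833% = 0.0210833.
Payoff takes n = ⌈−ln(1 − rB₀/P)/ln(1+r)⌉ = ⌈33.292⌉ = 34 payments; the last is $94.09.
Total paid = 33·$320.00 + $94.09 = $10,654.09.
Total interest = total paid − principal = $10,654.09 − $7,600.00 = $3,054.09.

$3,054.09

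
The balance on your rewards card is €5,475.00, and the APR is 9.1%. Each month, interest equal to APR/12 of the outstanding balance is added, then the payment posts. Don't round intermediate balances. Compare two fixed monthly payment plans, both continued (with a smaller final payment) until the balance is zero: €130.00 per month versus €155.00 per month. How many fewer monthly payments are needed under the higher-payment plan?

9 fewer payments

Monthly rate r = 9.1%/12 = 0.758333% = 0.00758333.
At €130.00/mo: n = ⌈−ln(1 − rB₀/P)/ln(1+r)⌉ = 51 payments (last €120.62); total interest = total paid − €5,475.00 = €1,145.62.
At €155.00/mo: 42 payments (last €42.05); total interest €922.05.
Payments saved = 51 − 42 = 9.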